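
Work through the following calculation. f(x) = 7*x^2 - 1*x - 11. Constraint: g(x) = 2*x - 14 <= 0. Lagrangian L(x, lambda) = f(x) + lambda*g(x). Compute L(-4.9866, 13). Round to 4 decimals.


Step 1: Evaluate f(x).
f(-4.9866) = 7*(-4.9866)^2 - 1*(-4.9866) - 11 = 168.0499
Step 2: Evaluate g(x).
g(-4.9866) = 2*-4.9866 - 14 = -23.9732
Step 3: Compute Lagrangian.
L = 168.0499 + 13*-23.9732 = -143.6017


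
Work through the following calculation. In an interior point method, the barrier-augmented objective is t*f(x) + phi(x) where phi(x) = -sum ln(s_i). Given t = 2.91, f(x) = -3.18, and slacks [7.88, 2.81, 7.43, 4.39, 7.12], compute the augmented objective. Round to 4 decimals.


Step 1: Compute log-barrier.
ln values: [2.0643, 1.0332, 2.0055, 1.4793, 1.9629]
phi = -(2.0643 + 1.0332 + 2.0055 + 1.4793 + 1.9629) = -8.5453
Step 2: Compute augmented objective.
t*f(x) = 2.91*-3.18 = -9.2538
Total = -9.2538 - 8.5453 = -17.7991


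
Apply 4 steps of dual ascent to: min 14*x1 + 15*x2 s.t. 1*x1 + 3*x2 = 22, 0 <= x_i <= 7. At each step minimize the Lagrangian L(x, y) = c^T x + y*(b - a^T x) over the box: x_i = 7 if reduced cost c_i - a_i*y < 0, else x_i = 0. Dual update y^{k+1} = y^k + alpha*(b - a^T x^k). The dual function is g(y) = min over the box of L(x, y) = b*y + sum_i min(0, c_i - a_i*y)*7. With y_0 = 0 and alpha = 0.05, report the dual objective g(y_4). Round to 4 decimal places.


Dual ascent for LP: min 14*x1 + 15*x2, 1*x1 + 3*x2 = 22, 0 <= x_i <= 7
Step 1: y^k = 0.0, reduced costs: (14.0, 15.0)
  x^k = (0.0, 0.0), subgradient = b - a^T x = 22.0
  y^{k+1} = 0.0 + 0.05*22.0 = 1.1
Step 2: y^k = 1.1, reduced costs: (12.9, 11.7)
  x^k = (0.0, 0.0), subgradient = b - a^T x = 22.0
  y^{k+1} = 1.1 + 0.05*22.0 = 2.2
Step 3: y^k = 2.2, reduced costs: (11.8, 8.4)
  x^k = (0.0, 0.0), subgradient = b - a^T x = 22.0
  y^{k+1} = 2.2 + 0.05*22.0 = 3.3
Step 4: y^k = 3.3, reduced costs: (10.7, 5.1)
  x^k = (0.0, 0.0), subgradient = b - a^T x = 22.0
  y^{k+1} = 3.3 + 0.05*22.0 = 4.4
Dual objective at y_4 = 4.4: reduced costs (9.6, 1.8), box minimizer x = (0.0, 0.0)
g(y_4) = b*y + (c1 - a1*y)*x1 + (c2 - a2*y)*x2 = 22*4.4 + 9.6*0.0 + 1.8*0.0 = 96.8 + 0.0 + 0.0 = 96.8


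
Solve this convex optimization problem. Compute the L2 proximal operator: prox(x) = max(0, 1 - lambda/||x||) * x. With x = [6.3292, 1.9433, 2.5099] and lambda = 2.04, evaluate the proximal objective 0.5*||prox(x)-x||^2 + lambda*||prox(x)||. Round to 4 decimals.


Step 1: Compute ||x||.
||x|| = 7.0806
Step 2: Compute scaling factor.
scale = max(0, 1 - 2.04/7.0806) = 0.7119
Step 3: prox(x) = [4.5057, 1.3834, 1.7868]
||prox(x)|| = 5.0406
Step 4: Proximal objective.
0.5*||prox-x||^2 = 2.0808
lambda*||prox|| = 10.2828
Total = 12.3636


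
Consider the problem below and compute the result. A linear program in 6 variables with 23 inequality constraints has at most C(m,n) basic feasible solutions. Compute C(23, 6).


Each vertex corresponds to some choice of n active constraints out of m, so the number of vertices is at most C(m, n) = m! / (n!(m-n)!).
m = 23, n = 6
Numerator: 23 * 22 * 21 * 20 * 19 * 18
Denominator: 6! = 720
C(23, 6) = 100947


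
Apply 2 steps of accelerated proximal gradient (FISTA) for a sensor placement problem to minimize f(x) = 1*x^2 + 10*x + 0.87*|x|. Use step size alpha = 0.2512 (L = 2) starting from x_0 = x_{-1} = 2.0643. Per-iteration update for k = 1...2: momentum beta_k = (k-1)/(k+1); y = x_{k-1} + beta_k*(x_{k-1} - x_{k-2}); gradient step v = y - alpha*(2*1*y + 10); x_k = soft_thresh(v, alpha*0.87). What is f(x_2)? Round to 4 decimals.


FISTA on f(x) = 1*x^2 + 10*x + 0.87*|x|
L = 2, alpha = 0.2512
Iteration 1: beta = 0.0, y = 2.0643 + 0.0*(2.0643 - 2.0643) = 2.0643
  grad(y) = 14.1286, v = y - alpha*grad = -1.4848
  prox(v) = soft_thresh(-1.4848, 0.2185) = -1.2663
Iteration 2: beta = 0.3333, y = -1.2663 + 0.3333*(-1.2663 - 2.0643) = -2.3764
  grad(y) = 5.2471, v = y - alpha*grad = -3.6945
  prox(v) = soft_thresh(-3.6945, 0.2185) = -3.476
f(x_2) = 1*(-3.476)^2 + 10*(-3.476) + 0.87*|-3.476| = -19.6533


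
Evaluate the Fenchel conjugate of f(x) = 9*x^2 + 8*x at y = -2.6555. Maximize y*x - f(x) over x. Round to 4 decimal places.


f*(y) = sup_x {y*x - a*x^2 - b*x} = sup_x {(y-b)*x - a*x^2}
FOC: (y - b) - 2a*x = 0 => x* = (y - b)/(2a)
x* = (-2.6555 - 8)/(2*9) = -0.592
f*(-2.6555) = (y-b)^2/(4a) = (-2.6555 - 8)^2/(4*9)
= 113.5397/36 = 3.1539


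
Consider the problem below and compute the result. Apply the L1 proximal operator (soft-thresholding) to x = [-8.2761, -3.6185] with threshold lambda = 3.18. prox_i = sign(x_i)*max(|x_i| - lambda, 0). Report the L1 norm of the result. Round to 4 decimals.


Soft-thresholding with lambda = 3.18:
prox(-8.2761) = sign(-8.2761)*max(|-8.2761| - 3.18, 0) = -5.0961
prox(-3.6185) = sign(-3.6185)*max(|-3.6185| - 3.18, 0) = -0.4385
prox(x) = [-5.0961, -0.4385]
||prox(x)||_1 = 5.0961 + 0.4385 = 5.5346


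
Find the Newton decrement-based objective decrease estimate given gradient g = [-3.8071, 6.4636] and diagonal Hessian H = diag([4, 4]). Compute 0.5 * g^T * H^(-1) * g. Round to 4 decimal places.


Step 1: H is diagonal, so H^(-1) * g = [-0.9518, 1.6159].
Step 2: g^T H^(-1) g = sum_i g_i^2 / H_ii
  = (-3.8071)^2/4 + (6.4636)^2/4
  = 3.6235 + 10.4445 = 14.068
Step 3: Objective decrease = 0.5 * g^T H^(-1) g = 7.034


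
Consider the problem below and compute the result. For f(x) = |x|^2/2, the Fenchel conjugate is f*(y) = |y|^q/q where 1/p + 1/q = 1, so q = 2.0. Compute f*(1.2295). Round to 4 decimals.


The conjugate exponent q satisfies 1/p + 1/q = 1.
p = 2, so q = 2/(2 - 1) = 2.0
|y|^q = 1.2295^2.0 = 1.5117
f*(1.2295) = 1.5117 / 2.0 = 0.7558


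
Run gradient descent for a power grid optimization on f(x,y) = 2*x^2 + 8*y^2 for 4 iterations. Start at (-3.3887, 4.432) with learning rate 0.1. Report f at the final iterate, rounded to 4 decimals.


Gradient descent on f(x,y) = 2*x^2 + 8*y^2.
Starting point: (-3.3887, 4.432), alpha = 0.1
Step 1: grad_x = 2*2*-3.3887 = -13.5548, grad_y = 2*8*4.432 = 70.912
  x_1 = -3.3887 - 0.1*-13.5548 = -2.0332
  y_1 = 4.432 - 0.1*70.912 = -2.6592
Step 2: grad_x = 2*2*-2.0332 = -8.1329, grad_y = 2*8*-2.6592 = -42.5472
  x_2 = -2.0332 - 0.1*-8.1329 = -1.2199
  y_2 = -2.6592 - 0.1*-42.5472 = 1.5955
Step 3: grad_x = 2*2*-1.2199 = -4.8797, grad_y = 2*8*1.5955 = 25.5283
  x_3 = -1.2199 - 0.1*-4.8797 = -0.732
  y_3 = 1.5955 - 0.1*25.5283 = -0.9573
Step 4: grad_x = 2*2*-0.732 = -2.9278, grad_y = 2*8*-0.9573 = -15.317
  x_4 = -0.732 - 0.1*-2.9278 = -0.4392
  y_4 = -0.9573 - 0.1*-15.317 = 0.5744
f(-0.4392, 0.5744) = 2*(-0.4392)^2 + 8*0.5744^2 = 3.0251


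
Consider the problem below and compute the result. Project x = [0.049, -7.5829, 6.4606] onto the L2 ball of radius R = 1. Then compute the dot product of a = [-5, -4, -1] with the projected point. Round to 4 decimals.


Step 1: Compute ||x|| (intermediates to 6 decimals).
||x|| = sqrt(0.049^2 + (-7.5829)^2 + 6.4606^2) = 9.962034
Step 2: Project.
Since ||x|| > R, scale = R/||x|| = 1/9.962034 = 0.100381, proj(x) = scale * x
proj(x) = [0.004919, -0.761179, 0.648521]
Step 3: Dot product.
a^T * proj(x) = -5*0.004919 - 4*(-0.761179) - 1*0.648521 = 2.3716


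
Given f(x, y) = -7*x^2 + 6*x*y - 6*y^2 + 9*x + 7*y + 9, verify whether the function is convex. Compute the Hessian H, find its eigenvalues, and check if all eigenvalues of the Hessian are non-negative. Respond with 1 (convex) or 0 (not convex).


The Hessian of f(x,y) = -7*x^2 + 6*x*y - 6*y^2 + 9*x + 7*y + 9 is:
H = [[-14, 6], [6, -12]]
Trace = -14 - 12 = -26
Determinant = -14*-12 - (6)^2 = 132
Discriminant = (-26)^2 - 4*132 = 148.0
Eigenvalues: lambda_1 = -19.0828, lambda_2 = -6.9172
The function is not convex.

0


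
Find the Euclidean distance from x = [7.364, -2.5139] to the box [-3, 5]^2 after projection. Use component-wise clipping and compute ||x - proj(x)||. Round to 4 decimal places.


Project each component onto [-3, 5].
clip(7.364) = 5.0, clip(-2.5139) = -2.5139
Projection = [5.0, -2.5139]
Squared diffs: [5.5885, 0.0]
Distance = sqrt(5.5885) = 2.364


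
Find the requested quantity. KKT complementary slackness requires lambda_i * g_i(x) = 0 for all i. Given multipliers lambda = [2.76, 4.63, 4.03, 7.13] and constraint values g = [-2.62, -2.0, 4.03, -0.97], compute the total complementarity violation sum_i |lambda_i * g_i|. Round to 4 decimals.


KKT complementary slackness check:
lambda_1 * g_1 = 2.76 * -2.62 = -7.2312
lambda_2 * g_2 = 4.63 * -2.0 = -9.26
lambda_3 * g_3 = 4.03 * 4.03 = 16.2409
lambda_4 * g_4 = 7.13 * -0.97 = -6.9161
Total violation = 7.2312 + 9.26 + 16.2409 + 6.9161 = 39.6482


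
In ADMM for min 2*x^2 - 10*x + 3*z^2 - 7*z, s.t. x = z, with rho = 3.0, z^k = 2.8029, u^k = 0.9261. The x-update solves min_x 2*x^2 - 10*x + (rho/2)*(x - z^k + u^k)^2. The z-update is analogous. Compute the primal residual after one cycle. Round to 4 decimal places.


ADMM iteration with rho = 3.0, z^k = 2.8029, u^k = 0.9261
Step 1: x-update.
Minimize 2*x^2 - 10*x + (3.0/2)*(x - 2.8029 + 0.9261)^2
FOC: (2*2 + 3.0)*x = 10 + 3.0*(2.8029 - 0.9261)
x^{k+1} = 2.2329
Step 2: z-update.
Minimize 3*z^2 - 7*z + (3.0/2)*(2.2329 - z + 0.9261)^2
FOC: (2*3 + 3.0)*z = 7 + 3.0*(2.2329 + 0.9261)
z^{k+1} = 1.8308
Step 3: u-update.
u^{k+1} = 0.9261 + 2.2329 - 1.8308 = 1.3282
Step 4: Primal residual = |2.2329 - 1.8308| = 0.4021


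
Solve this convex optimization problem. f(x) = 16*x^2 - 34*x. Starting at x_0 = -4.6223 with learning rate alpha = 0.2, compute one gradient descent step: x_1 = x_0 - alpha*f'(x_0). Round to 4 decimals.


We compute the gradient at x_0 and apply the update.
f'(x) = 32*x - 34
f'(-4.6223) = 32*-4.6223 - 34 = -181.9136
x_1 = -4.6223 - 0.2*-181.9136 = 31.7604


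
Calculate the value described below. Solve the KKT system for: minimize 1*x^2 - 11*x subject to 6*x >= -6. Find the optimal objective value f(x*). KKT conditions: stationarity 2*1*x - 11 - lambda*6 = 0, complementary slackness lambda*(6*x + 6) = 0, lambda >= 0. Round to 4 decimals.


Step 1: Try lambda = 0 (constraint inactive).
Stationarity: 2*1*x - 11 = 0
x* = 11/(2*1) = 5.5
Check constraint: 6*5.5 = 33.0 >= -6 -- satisfied.
Step 2: Compute optimal value.
f(x*) = 1*5.5^2 - 11*5.5 = -30.25


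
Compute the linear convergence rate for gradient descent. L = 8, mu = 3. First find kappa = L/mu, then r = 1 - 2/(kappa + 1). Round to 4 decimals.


Step 1: Compute the condition number.
kappa = L/mu = 8/3 = 2.6667
Step 2: Compute the convergence rate.
r = 1 - 2/(kappa + 1) = 1 - 2*mu/(L + mu) = (L - mu)/(L + mu) = 5/11 = 0.4545


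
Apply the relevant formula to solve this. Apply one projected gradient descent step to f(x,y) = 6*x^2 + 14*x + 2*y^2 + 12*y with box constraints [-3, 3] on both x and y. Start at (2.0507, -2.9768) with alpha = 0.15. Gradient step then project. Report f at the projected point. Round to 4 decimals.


Step 1: Compute gradient at (2.0507, -2.9768).
grad_x = 2*6*2.0507 + 14 = 38.6084
grad_y = 2*2*-2.9768 + 12 = 0.0928
Step 2: Gradient step.
x_raw = 2.0507 - 0.15*38.6084 = -3.7406
y_raw = -2.9768 - 0.15*0.0928 = -2.9907
Step 3: Project onto [-3, 3].
x_proj = clip(-3.7406) = -3.0
y_proj = clip(-2.9907) = -2.9907
Step 4: Evaluate f.
f(-3.0, -2.9907) = -5.9998


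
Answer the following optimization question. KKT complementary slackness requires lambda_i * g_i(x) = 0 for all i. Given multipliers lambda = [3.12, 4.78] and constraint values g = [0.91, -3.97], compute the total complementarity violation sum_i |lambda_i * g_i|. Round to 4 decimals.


KKT complementary slackness check:
lambda_1 * g_1 = 3.12 * 0.91 = 2.8392
lambda_2 * g_2 = 4.78 * -3.97 = -18.9766
Total violation = 2.8392 + 18.9766 = 21.8158


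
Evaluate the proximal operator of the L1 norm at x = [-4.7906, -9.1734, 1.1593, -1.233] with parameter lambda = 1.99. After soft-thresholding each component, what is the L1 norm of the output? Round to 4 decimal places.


Soft-thresholding with lambda = 1.99:
prox(-4.7906) = sign(-4.7906)*max(|-4.7906| - 1.99, 0) = -2.8006
prox(-9.1734) = sign(-9.1734)*max(|-9.1734| - 1.99, 0) = -7.1834
prox(1.1593) = sign(1.1593)*max(|1.1593| - 1.99, 0) = 0.0
prox(-1.233) = sign(-1.233)*max(|-1.233| - 1.99, 0) = 0.0
prox(x) = [-2.8006, -7.1834, 0.0, 0.0]
||prox(x)||_1 = 2.8006 + 7.1834 + 0.0 + 0.0 = 9.984


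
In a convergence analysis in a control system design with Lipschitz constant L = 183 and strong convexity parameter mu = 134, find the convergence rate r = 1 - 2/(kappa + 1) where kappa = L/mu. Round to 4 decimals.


Step 1: Compute the condition number.
kappa = L/mu = 183/134 = 1.3657
Step 2: Compute the convergence rate.
r = 1 - 2/(kappa + 1) = 1 - 2*mu/(L + mu) = (L - mu)/(L + mu) = 49/317 = 0.1546


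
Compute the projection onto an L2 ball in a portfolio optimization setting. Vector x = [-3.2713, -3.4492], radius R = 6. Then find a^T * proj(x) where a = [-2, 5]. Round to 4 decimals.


Step 1: Compute ||x|| (intermediates to 6 decimals).
||x|| = sqrt((-3.2713)^2 + (-3.4492)^2) = 4.753776
Step 2: Project.
Since ||x|| <= R, proj = x (no scaling needed).
proj(x) = [-3.2713, -3.4492]
Step 3: Dot product.
a^T * proj(x) = -2*(-3.2713) + 5*(-3.4492) = -10.7034


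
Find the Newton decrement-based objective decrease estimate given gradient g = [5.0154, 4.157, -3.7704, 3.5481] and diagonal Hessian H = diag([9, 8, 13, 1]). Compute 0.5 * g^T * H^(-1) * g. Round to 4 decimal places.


Step 1: H is diagonal, so H^(-1) * g = [0.5573, 0.5196, -0.29, 3.5481].
Step 2: g^T H^(-1) g = sum_i g_i^2 / H_ii
  = (5.0154)^2/9 + (4.157)^2/8 + (-3.7704)^2/13 + (3.5481)^2/1
  = 2.7949 + 2.1601 + 1.0935 + 12.589 = 18.6375
Step 3: Objective decrease = 0.5 * g^T H^(-1) g = 9.3188


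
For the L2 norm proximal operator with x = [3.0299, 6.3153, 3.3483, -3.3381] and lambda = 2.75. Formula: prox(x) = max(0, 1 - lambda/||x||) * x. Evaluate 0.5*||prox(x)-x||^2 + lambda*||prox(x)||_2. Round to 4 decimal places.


Step 1: Compute ||x||.
||x|| = 8.4509
Step 2: Compute scaling factor.
scale = max(0, 1 - 2.75/8.4509) = 0.6746
Step 3: prox(x) = [2.0439, 4.2602, 2.2587, -2.2518]
||prox(x)|| = 5.7009
Step 4: Proximal objective.
0.5*||prox-x||^2 = 3.7813
lambda*||prox|| = 15.6775
Total = 19.4587


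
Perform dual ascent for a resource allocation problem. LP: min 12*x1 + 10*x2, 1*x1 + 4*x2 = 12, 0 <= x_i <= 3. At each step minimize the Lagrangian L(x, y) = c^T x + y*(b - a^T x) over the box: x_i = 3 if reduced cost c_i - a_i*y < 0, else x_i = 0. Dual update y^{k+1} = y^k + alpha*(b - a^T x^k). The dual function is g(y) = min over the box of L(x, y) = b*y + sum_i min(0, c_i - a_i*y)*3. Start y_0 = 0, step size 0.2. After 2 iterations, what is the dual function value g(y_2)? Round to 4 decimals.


Dual ascent for LP: min 12*x1 + 10*x2, 1*x1 + 4*x2 = 12, 0 <= x_i <= 3
Step 1: y^k = 0.0, reduced costs: (12.0, 10.0)
  x^k = (0.0, 0.0), subgradient = b - a^T x = 12.0
  y^{k+1} = 0.0 + 0.2*12.0 = 2.4
Step 2: y^k = 2.4, reduced costs: (9.6, 0.4)
  x^k = (0.0, 0.0), subgradient = b - a^T x = 12.0
  y^{k+1} = 2.4 + 0.2*12.0 = 4.8
Dual objective at y_2 = 4.8: reduced costs (7.2, -9.2), box minimizer x = (0.0, 3.0)
g(y_2) = b*y + (c1 - a1*y)*x1 + (c2 - a2*y)*x2 = 12*4.8 + 7.2*0.0 + (-9.2)*3.0 = 57.6 + 0.0 - 27.6 = 30.0


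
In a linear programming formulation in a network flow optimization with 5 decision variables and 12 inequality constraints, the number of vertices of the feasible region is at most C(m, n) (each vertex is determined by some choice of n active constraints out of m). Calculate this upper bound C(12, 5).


Each vertex corresponds to some choice of n active constraints out of m, so the number of vertices is at most C(m, n) = m! / (n!(m-n)!).
m = 12, n = 5
Numerator: 12 * 11 * 10 * 9 * 8
Denominator: 5! = 120
C(12, 5) = 792


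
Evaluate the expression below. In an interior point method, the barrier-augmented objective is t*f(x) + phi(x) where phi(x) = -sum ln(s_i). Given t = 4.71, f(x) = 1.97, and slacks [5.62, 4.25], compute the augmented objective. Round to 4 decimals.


Step 1: Compute log-barrier.
ln values: [1.7263, 1.4469]
phi = -(1.7263 + 1.4469) = -3.1733
Step 2: Compute augmented objective.
t*f(x) = 4.71*1.97 = 9.2787
Total = 9.2787 - 3.1733 = 6.1054


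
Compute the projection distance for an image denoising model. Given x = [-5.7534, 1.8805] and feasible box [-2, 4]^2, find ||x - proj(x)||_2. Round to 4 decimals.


Project each component onto [-2, 4].
clip(-5.7534) = -2.0, clip(1.8805) = 1.8805
Projection = [-2.0, 1.8805]
Squared diffs: [14.088, 0.0]
Distance = sqrt(14.088) = 3.7534


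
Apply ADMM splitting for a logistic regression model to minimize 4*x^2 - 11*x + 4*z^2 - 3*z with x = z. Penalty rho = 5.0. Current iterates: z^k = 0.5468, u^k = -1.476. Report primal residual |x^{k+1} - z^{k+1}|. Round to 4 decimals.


ADMM iteration with rho = 5.0, z^k = 0.5468, u^k = -1.476
Step 1: x-update.
Minimize 4*x^2 - 11*x + (5.0/2)*(x - 0.5468 - 1.476)^2
FOC: (2*4 + 5.0)*x = 11 + 5.0*(0.5468 + 1.476)
x^{k+1} = 1.6242
Step 2: z-update.
Minimize 4*z^2 - 3*z + (5.0/2)*(1.6242 - z - 1.476)^2
FOC: (2*4 + 5.0)*z = 3 + 5.0*(1.6242 - 1.476)
z^{k+1} = 0.2878
Step 3: u-update.
u^{k+1} = -1.476 + 1.6242 - 0.2878 = -0.1396
Step 4: Primal residual = |1.6242 - 0.2878| = 1.3364


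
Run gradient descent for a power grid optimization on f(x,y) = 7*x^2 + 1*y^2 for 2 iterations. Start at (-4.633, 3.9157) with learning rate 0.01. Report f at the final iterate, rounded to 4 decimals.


Gradient descent on f(x,y) = 7*x^2 + 1*y^2.
Starting point: (-4.633, 3.9157), alpha = 0.01
Step 1: grad_x = 2*7*-4.633 = -64.862, grad_y = 2*1*3.9157 = 7.8314
  x_1 = -4.633 - 0.01*-64.862 = -3.9844
  y_1 = 3.9157 - 0.01*7.8314 = 3.8374
Step 2: grad_x = 2*7*-3.9844 = -55.7813, grad_y = 2*1*3.8374 = 7.6748
  x_2 = -3.9844 - 0.01*-55.7813 = -3.4266
  y_2 = 3.8374 - 0.01*7.6748 = 3.7606
f(-3.4266, 3.7606) = 7*(-3.4266)^2 + 1*3.7606^2 = 96.3319


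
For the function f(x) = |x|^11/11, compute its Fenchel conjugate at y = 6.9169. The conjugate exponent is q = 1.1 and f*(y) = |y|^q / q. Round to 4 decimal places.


The conjugate exponent q satisfies 1/p + 1/q = 1.
p = 11, so q = 11/(11 - 1) = 1.1
|y|^q = 6.9169^1.1 = 8.3927
f*(6.9169) = 8.3927 / 1.1 = 7.6297


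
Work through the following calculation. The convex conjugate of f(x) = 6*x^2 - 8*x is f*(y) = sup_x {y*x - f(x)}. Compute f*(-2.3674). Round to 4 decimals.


f*(y) = sup_x {y*x - a*x^2 - b*x} = sup_x {(y-b)*x - a*x^2}
FOC: (y - b) - 2a*x = 0 => x* = (y - b)/(2a)
x* = (-2.3674 + 8)/(2*6) = 0.4694
f*(-2.3674) = (y-b)^2/(4a) = (-2.3674 + 8)^2/(4*6)
= 31.7262/24 = 1.3219


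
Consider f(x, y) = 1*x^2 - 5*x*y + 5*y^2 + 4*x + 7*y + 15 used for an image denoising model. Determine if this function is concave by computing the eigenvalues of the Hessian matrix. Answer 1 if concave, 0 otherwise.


The Hessian of f(x,y) = 1*x^2 - 5*x*y + 5*y^2 + 4*x + 7*y + 15 is:
H = [[2, -5], [-5, 10]]
Trace = 2 + 10 = 12
Determinant = 2*10 - (-5)^2 = -5
Discriminant = (12)^2 - 4*-5 = 164.0
Eigenvalues: lambda_1 = -0.4031, lambda_2 = 12.4031
The function is not concave.

0


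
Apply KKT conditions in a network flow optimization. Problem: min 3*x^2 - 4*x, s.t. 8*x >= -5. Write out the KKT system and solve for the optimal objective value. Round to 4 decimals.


Step 1: Try lambda = 0 (constraint inactive).
Stationarity: 2*3*x - 4 = 0
x* = 4/(2*3) = 2/3 = 0.6667 (rounded; the exact value 2/3 is used below)
Check constraint: 8*0.6667 = 5.3336 >= -5 -- satisfied.
Step 2: Compute optimal value.
f(x*) = 3*(2/3)^2 - 4*(2/3) = -1.3333


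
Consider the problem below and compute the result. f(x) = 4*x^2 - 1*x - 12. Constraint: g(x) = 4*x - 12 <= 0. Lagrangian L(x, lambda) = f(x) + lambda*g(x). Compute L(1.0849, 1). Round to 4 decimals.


Step 1: Evaluate f(x).
f(1.0849) = 4*1.0849^2 - 1*1.0849 - 12 = -8.3769
Step 2: Evaluate g(x).
g(1.0849) = 4*1.0849 - 12 = -7.6604
Step 3: Compute Lagrangian.
L = -8.3769 + 1*-7.6604 = -16.0373


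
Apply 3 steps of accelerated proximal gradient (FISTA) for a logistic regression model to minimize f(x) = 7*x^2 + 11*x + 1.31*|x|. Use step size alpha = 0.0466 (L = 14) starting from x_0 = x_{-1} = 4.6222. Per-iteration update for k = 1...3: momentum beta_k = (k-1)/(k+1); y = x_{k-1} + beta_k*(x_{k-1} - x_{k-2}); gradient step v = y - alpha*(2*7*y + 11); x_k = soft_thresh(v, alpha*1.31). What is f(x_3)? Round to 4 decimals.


FISTA on f(x) = 7*x^2 + 11*x + 1.31*|x|
L = 14, alpha = 0.0466
Iteration 1: beta = 0.0, y = 4.6222 + 0.0*(4.6222 - 4.6222) = 4.6222
  grad(y) = 75.7108, v = y - alpha*grad = 1.0941
  prox(v) = soft_thresh(1.0941, 0.061) = 1.033
Iteration 2: beta = 0.3333, y = 1.033 + 0.3333*(1.033 - 4.6222) = -0.1634
  grad(y) = 8.713, v = y - alpha*grad = -0.5694
  prox(v) = soft_thresh(-0.5694, 0.061) = -0.5083
Iteration 3: beta = 0.5, y = -0.5083 + 0.5*(-0.5083 - 1.033) = -1.279
  grad(y) = -6.9063, v = y - alpha*grad = -0.9572
  prox(v) = soft_thresh(-0.9572, 0.061) = -0.8961
f(x_3) = 7*(-0.8961)^2 + 11*(-0.8961) + 1.31*|-0.8961| = -3.0621


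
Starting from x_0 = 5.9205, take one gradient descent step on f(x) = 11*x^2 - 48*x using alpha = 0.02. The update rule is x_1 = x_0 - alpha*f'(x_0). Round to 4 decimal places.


We compute the gradient at x_0 and apply the update.
f'(x) = 22*x - 48
f'(5.9205) = 22*5.9205 - 48 = 82.251
x_1 = 5.9205 - 0.02*82.251 = 4.2755


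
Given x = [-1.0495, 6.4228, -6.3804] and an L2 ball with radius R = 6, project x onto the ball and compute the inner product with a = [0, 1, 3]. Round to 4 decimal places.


Step 1: Compute ||x|| (intermediates to 6 decimals).
||x|| = sqrt((-1.0495)^2 + 6.4228^2 + (-6.3804)^2) = 9.113908
Step 2: Project.
Since ||x|| > R, scale = R/||x|| = 6/9.113908 = 0.658334, proj(x) = scale * x
proj(x) = [-0.690922, 4.228348, -4.200434]
Step 3: Dot product.
a^T * proj(x) = 0*(-0.690922) + 1*4.228348 + 3*(-4.200434) = -8.373


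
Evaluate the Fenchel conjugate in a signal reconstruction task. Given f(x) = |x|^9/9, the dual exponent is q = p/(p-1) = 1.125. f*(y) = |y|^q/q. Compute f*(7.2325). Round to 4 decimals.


The conjugate exponent q satisfies 1/p + 1/q = 1.
p = 9, so q = 9/(9 - 1) = 1.125
|y|^q = 7.2325^1.125 = 9.2619
f*(7.2325) = 9.2619 / 1.125 = 8.2328


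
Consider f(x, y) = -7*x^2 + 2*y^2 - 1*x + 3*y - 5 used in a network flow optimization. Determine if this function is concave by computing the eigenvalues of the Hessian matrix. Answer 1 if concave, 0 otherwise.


The Hessian of f(x,y) = -7*x^2 + 2*y^2 - 1*x + 3*y - 5 is:
H = [[-14, 0], [0, 4]]
Trace = -14 + 4 = -10
Determinant = -14*4 - (0)^2 = -56
Discriminant = (-10)^2 - 4*-56 = 324.0
Eigenvalues: lambda_1 = -14.0, lambda_2 = 4.0
The function is not concave.

0


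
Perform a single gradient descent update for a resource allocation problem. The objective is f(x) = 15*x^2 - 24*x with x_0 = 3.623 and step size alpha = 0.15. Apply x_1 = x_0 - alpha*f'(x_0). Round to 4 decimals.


We compute the gradient at x_0 and apply the update.
f'(x) = 30*x - 24
f'(3.623) = 30*3.623 - 24 = 84.69
x_1 = 3.623 - 0.15*84.69 = -9.0805


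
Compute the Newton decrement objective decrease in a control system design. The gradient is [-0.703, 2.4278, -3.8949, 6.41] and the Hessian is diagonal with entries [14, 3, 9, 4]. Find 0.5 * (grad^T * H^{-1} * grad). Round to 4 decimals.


Step 1: H is diagonal, so H^(-1) * g = [-0.0502, 0.8093, -0.4328, 1.6025].
Step 2: g^T H^(-1) g = sum_i g_i^2 / H_ii
  = (-0.703)^2/14 + (2.4278)^2/3 + (-3.8949)^2/9 + (6.41)^2/4
  = 0.0353 + 1.9647 + 1.6856 + 10.272 = 13.9576
Step 3: Objective decrease = 0.5 * g^T H^(-1) g = 6.9788


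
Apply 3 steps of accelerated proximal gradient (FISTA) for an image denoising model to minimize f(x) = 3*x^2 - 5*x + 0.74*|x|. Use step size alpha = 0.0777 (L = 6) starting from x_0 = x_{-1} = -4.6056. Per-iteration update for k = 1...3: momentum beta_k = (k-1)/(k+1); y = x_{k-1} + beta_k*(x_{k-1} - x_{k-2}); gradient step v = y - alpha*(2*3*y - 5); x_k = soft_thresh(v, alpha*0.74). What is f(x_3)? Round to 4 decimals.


FISTA on f(x) = 3*x^2 - 5*x + 0.74*|x|
L = 6, alpha = 0.0777
Iteration 1: beta = 0.0, y = -4.6056 + 0.0*(-4.6056 + 4.6056) = -4.6056
  grad(y) = -32.6336, v = y - alpha*grad = -2.07
  prox(v) = soft_thresh(-2.07, 0.0575) = -2.0125
Iteration 2: beta = 0.3333, y = -2.0125 + 0.3333*(-2.0125 + 4.6056) = -1.1481
  grad(y) = -11.8886, v = y - alpha*grad = -0.2244
  prox(v) = soft_thresh(-0.2244, 0.0575) = -0.1669
Iteration 3: beta = 0.5, y = -0.1669 + 0.5*(-0.1669 + 2.0125) = 0.756
  grad(y) = -0.4643, v = y - alpha*grad = 0.792
  prox(v) = soft_thresh(0.792, 0.0575) = 0.7345
f(x_3) = 3*0.7345^2 - 5*0.7345 + 0.74*|0.7345| = -1.5105


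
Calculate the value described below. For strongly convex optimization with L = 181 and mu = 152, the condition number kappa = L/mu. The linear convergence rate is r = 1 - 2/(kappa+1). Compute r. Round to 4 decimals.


Step 1: Compute the condition number.
kappa = L/mu = 181/152 = 1.1908
Step 2: Compute the convergence rate.
r = 1 - 2/(kappa + 1) = 1 - 2*mu/(L + mu) = (L - mu)/(L + mu) = 29/333 = 0.0871


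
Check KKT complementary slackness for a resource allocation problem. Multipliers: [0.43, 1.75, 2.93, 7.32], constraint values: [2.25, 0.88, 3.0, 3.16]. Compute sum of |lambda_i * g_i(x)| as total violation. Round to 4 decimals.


KKT complementary slackness check:
lambda_1 * g_1 = 0.43 * 2.25 = 0.9675
lambda_2 * g_2 = 1.75 * 0.88 = 1.54
lambda_3 * g_3 = 2.93 * 3.0 = 8.79
lambda_4 * g_4 = 7.32 * 3.16 = 23.1312
Total violation = 0.9675 + 1.54 + 8.79 + 23.1312 = 34.4287


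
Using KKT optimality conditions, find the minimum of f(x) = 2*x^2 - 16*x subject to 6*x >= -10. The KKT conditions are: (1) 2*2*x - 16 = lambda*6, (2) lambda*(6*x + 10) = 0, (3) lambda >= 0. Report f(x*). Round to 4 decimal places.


Step 1: Try lambda = 0 (constraint inactive).
Stationarity: 2*2*x - 16 = 0
x* = 16/(2*2) = 4.0
Check constraint: 6*4.0 = 24.0 >= -10 -- satisfied.
Step 2: Compute optimal value.
f(x*) = 2*4.0^2 - 16*4.0 = -32.0


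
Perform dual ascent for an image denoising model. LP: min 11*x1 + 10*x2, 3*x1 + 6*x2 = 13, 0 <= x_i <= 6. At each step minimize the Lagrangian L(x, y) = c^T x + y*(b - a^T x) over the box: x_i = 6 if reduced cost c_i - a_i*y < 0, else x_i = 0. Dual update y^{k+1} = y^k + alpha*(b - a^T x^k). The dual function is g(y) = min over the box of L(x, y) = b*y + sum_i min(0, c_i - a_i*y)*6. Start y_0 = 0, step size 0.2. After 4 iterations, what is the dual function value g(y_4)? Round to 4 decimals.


Dual ascent for LP: min 11*x1 + 10*x2, 3*x1 + 6*x2 = 13, 0 <= x_i <= 6
Step 1: y^k = 0.0, reduced costs: (11.0, 10.0)
  x^k = (0.0, 0.0), subgradient = b - a^T x = 13.0
  y^{k+1} = 0.0 + 0.2*13.0 = 2.6
Step 2: y^k = 2.6, reduced costs: (3.2, -5.6)
  x^k = (0.0, 6.0), subgradient = b - a^T x = -23.0
  y^{k+1} = 2.6 + 0.2*-23.0 = -2.0
Step 3: y^k = -2.0, reduced costs: (17.0, 22.0)
  x^k = (0.0, 0.0), subgradient = b - a^T x = 13.0
  y^{k+1} = -2.0 + 0.2*13.0 = 0.6
Step 4: y^k = 0.6, reduced costs: (9.2, 6.4)
  x^k = (0.0, 0.0), subgradient = b - a^T x = 13.0
  y^{k+1} = 0.6 + 0.2*13.0 = 3.2
Dual objective at y_4 = 3.2: reduced costs (1.4, -9.2), box minimizer x = (0.0, 6.0)
g(y_4) = b*y + (c1 - a1*y)*x1 + (c2 - a2*y)*x2 = 13*3.2 + 1.4*0.0 + (-9.2)*6.0 = 41.6 + 0.0 - 55.2 = -13.6


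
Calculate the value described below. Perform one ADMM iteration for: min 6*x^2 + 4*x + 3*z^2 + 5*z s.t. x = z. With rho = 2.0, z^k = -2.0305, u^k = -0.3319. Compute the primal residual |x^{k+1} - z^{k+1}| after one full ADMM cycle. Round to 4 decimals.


ADMM iteration with rho = 2.0, z^k = -2.0305, u^k = -0.3319
Step 1: x-update.
Minimize 6*x^2 + 4*x + (2.0/2)*(x + 2.0305 - 0.3319)^2
FOC: (2*6 + 2.0)*x = -4 + 2.0*(-2.0305 + 0.3319)
x^{k+1} = -0.5284
Step 2: z-update.
Minimize 3*z^2 + 5*z + (2.0/2)*(-0.5284 - z - 0.3319)^2
FOC: (2*3 + 2.0)*z = -5 + 2.0*(-0.5284 - 0.3319)
z^{k+1} = -0.8401
Step 3: u-update.
u^{k+1} = -0.3319 - 0.5284 + 0.8401 = -0.0202
Step 4: Primal residual = |-0.5284 + 0.8401| = 0.3117


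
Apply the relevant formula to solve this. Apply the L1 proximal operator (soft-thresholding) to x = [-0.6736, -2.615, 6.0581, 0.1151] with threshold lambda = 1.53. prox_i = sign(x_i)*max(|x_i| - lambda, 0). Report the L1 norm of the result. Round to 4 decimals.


Soft-thresholding with lambda = 1.53:
prox(-0.6736) = sign(-0.6736)*max(|-0.6736| - 1.53, 0) = 0.0
prox(-2.615) = sign(-2.615)*max(|-2.615| - 1.53, 0) = -1.085
prox(6.0581) = sign(6.0581)*max(|6.0581| - 1.53, 0) = 4.5281
prox(0.1151) = sign(0.1151)*max(|0.1151| - 1.53, 0) = 0.0
prox(x) = [0.0, -1.085, 4.5281, 0.0]
||prox(x)||_1 = 0.0 + 1.085 + 4.5281 + 0.0 = 5.6131


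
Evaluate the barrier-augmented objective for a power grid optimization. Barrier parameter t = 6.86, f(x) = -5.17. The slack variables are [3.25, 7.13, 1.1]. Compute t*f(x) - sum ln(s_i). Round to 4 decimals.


Step 1: Compute log-barrier.
ln values: [1.1787, 1.9643, 0.0953]
phi = -(1.1787 + 1.9643 + 0.0953) = -3.2383
Step 2: Compute augmented objective.
t*f(x) = 6.86*-5.17 = -35.4662
Total = -35.4662 - 3.2383 = -38.7045


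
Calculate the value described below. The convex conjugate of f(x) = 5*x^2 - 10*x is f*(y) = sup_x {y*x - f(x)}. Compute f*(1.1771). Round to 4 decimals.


f*(y) = sup_x {y*x - a*x^2 - b*x} = sup_x {(y-b)*x - a*x^2}
FOC: (y - b) - 2a*x = 0 => x* = (y - b)/(2a)
x* = (1.1771 + 10)/(2*5) = 1.1177
f*(1.1771) = (y-b)^2/(4a) = (1.1771 + 10)^2/(4*5)
= 124.9276/20 = 6.2464


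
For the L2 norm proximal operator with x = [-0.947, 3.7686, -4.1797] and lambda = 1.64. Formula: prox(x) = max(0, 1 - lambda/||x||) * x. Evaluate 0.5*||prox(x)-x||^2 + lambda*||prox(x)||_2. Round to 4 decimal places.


Step 1: Compute ||x||.
||x|| = 5.7069
Step 2: Compute scaling factor.
scale = max(0, 1 - 1.64/5.7069) = 0.7126
Step 3: prox(x) = [-0.6749, 2.6856, -2.9786]
||prox(x)|| = 4.0669
Step 4: Proximal objective.
0.5*||prox-x||^2 = 1.3448
lambda*||prox|| = 6.6697
Total = 8.0146


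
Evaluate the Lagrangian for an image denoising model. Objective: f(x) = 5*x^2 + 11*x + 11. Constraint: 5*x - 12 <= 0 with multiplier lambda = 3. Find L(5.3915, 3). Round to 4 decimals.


Step 1: Evaluate f(x).
f(5.3915) = 5*5.3915^2 + 11*5.3915 + 11 = 215.6479
Step 2: Evaluate g(x).
g(5.3915) = 5*5.3915 - 12 = 14.9575
Step 3: Compute Lagrangian.
L = 215.6479 + 3*14.9575 = 260.5204


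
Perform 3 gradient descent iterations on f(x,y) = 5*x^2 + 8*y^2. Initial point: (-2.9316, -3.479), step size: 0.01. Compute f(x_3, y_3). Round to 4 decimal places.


Gradient descent on f(x,y) = 5*x^2 + 8*y^2.
Starting point: (-2.9316, -3.479), alpha = 0.01
Step 1: grad_x = 2*5*-2.9316 = -29.316, grad_y = 2*8*-3.479 = -55.664
  x_1 = -2.9316 - 0.01*-29.316 = -2.6384
  y_1 = -3.479 - 0.01*-55.664 = -2.9224
Step 2: grad_x = 2*5*-2.6384 = -26.3844, grad_y = 2*8*-2.9224 = -46.7578
  x_2 = -2.6384 - 0.01*-26.3844 = -2.3746
  y_2 = -2.9224 - 0.01*-46.7578 = -2.4548
Step 3: grad_x = 2*5*-2.3746 = -23.746, grad_y = 2*8*-2.4548 = -39.2765
  x_3 = -2.3746 - 0.01*-23.746 = -2.1371
  y_3 = -2.4548 - 0.01*-39.2765 = -2.062
f(-2.1371, -2.062) = 5*(-2.1371)^2 + 8*(-2.062)^2 = 56.8521


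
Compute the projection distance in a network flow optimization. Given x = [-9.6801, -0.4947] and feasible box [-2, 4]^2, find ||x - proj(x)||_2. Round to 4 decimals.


Project each component onto [-2, 4].
clip(-9.6801) = -2.0, clip(-0.4947) = -0.4947
Projection = [-2.0, -0.4947]
Squared diffs: [58.9839, 0.0]
Distance = sqrt(58.9839) = 7.6801


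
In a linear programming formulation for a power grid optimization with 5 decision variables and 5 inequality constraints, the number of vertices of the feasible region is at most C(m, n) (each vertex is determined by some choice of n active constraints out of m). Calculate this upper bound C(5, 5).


Each vertex corresponds to some choice of n active constraints out of m, so the number of vertices is at most C(m, n) = m! / (n!(m-n)!).
m = 5, n = 5
Numerator: 5 * 4 * 3 * 2 * 1
Denominator: 5! = 120
C(5, 5) = 1


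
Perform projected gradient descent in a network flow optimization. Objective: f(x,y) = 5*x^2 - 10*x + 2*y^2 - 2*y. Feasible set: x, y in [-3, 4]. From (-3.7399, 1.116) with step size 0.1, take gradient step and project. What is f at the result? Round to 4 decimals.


Step 1: Compute gradient at (-3.7399, 1.116).
grad_x = 2*5*-3.7399 - 10 = -47.399
grad_y = 2*2*1.116 - 2 = 2.464
Step 2: Gradient step.
x_raw = -3.7399 - 0.1*-47.399 = 1.0
y_raw = 1.116 - 0.1*2.464 = 0.8696
Step 3: Project onto [-3, 4].
x_proj = clip(1.0) = 1.0
y_proj = clip(0.8696) = 0.8696
Step 4: Evaluate f.
f(1.0, 0.8696) = -5.2268


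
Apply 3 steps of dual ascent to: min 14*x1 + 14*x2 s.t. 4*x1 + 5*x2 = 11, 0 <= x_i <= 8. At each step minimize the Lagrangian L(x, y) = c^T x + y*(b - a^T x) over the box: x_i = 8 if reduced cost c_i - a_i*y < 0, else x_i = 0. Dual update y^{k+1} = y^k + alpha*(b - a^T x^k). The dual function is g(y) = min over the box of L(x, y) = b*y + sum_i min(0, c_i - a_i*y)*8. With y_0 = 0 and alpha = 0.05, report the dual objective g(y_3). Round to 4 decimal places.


Dual ascent for LP: min 14*x1 + 14*x2, 4*x1 + 5*x2 = 11, 0 <= x_i <= 8
Step 1: y^k = 0.0, reduced costs: (14.0, 14.0)
  x^k = (0.0, 0.0), subgradient = b - a^T x = 11.0
  y^{k+1} = 0.0 + 0.05*11.0 = 0.55
Step 2: y^k = 0.55, reduced costs: (11.8, 11.25)
  x^k = (0.0, 0.0), subgradient = b - a^T x = 11.0
  y^{k+1} = 0.55 + 0.05*11.0 = 1.1
Step 3: y^k = 1.1, reduced costs: (9.6, 8.5)
  x^k = (0.0, 0.0), subgradient = b - a^T x = 11.0
  y^{k+1} = 1.1 + 0.05*11.0 = 1.65
Dual objective at y_3 = 1.65: reduced costs (7.4, 5.75), box minimizer x = (0.0, 0.0)
g(y_3) = b*y + (c1 - a1*y)*x1 + (c2 - a2*y)*x2 = 11*1.65 + 7.4*0.0 + 5.75*0.0 = 18.15 + 0.0 + 0.0 = 18.15


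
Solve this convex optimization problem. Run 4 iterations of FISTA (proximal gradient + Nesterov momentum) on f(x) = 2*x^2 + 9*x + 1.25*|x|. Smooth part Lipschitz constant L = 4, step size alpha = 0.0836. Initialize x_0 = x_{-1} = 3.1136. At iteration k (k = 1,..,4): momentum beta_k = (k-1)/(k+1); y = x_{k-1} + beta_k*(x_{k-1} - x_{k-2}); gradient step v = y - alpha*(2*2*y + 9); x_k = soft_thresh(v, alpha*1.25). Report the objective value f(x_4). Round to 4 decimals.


FISTA on f(x) = 2*x^2 + 9*x + 1.25*|x|
L = 4, alpha = 0.0836
Iteration 1: beta = 0.0, y = 3.1136 + 0.0*(3.1136 - 3.1136) = 3.1136
  grad(y) = 21.4544, v = y - alpha*grad = 1.32
  prox(v) = soft_thresh(1.32, 0.1045) = 1.2155
Iteration 2: beta = 0.3333, y = 1.2155 + 0.3333*(1.2155 - 3.1136) = 0.5828
  grad(y) = 11.3313, v = y - alpha*grad = -0.3645
  prox(v) = soft_thresh(-0.3645, 0.1045) = -0.26
Iteration 3: beta = 0.5, y = -0.26 + 0.5*(-0.26 - 1.2155) = -0.9977
  grad(y) = 5.0091, v = y - alpha*grad = -1.4165
  prox(v) = soft_thresh(-1.4165, 0.1045) = -1.312
Iteration 4: beta = 0.6, y = -1.312 + 0.6*(-1.312 + 0.26) = -1.9432
  grad(y) = 1.2272, v = y - alpha*grad = -2.0458
  prox(v) = soft_thresh(-2.0458, 0.1045) = -1.9413
f(x_4) = 2*(-1.9413)^2 + 9*(-1.9413) + 1.25*|-1.9413| = -7.5078


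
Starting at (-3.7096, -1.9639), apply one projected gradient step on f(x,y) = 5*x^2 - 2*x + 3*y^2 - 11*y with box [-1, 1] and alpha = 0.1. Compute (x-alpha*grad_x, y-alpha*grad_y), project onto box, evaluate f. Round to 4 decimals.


Step 1: Compute gradient at (-3.7096, -1.9639).
grad_x = 2*5*-3.7096 - 2 = -39.096
grad_y = 2*3*-1.9639 - 11 = -22.7834
Step 2: Gradient step.
x_raw = -3.7096 - 0.1*-39.096 = 0.2
y_raw = -1.9639 - 0.1*-22.7834 = 0.3144
Step 3: Project onto [-1, 1].
x_proj = clip(0.2) = 0.2
y_proj = clip(0.3144) = 0.3144
Step 4: Evaluate f.
f(0.2, 0.3144) = -3.3622


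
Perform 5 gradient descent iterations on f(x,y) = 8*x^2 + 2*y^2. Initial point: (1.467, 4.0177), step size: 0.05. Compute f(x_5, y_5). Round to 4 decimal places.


Gradient descent on f(x,y) = 8*x^2 + 2*y^2.
Starting point: (1.467, 4.0177), alpha = 0.05
Step 1: grad_x = 2*8*1.467 = 23.472, grad_y = 2*2*4.0177 = 16.0708
  x_1 = 1.467 - 0.05*23.472 = 0.2934
  y_1 = 4.0177 - 0.05*16.0708 = 3.2142
Step 2: grad_x = 2*8*0.2934 = 4.6944, grad_y = 2*2*3.2142 = 12.8566
  x_2 = 0.2934 - 0.05*4.6944 = 0.0587
  y_2 = 3.2142 - 0.05*12.8566 = 2.5713
Step 3: grad_x = 2*8*0.0587 = 0.9389, grad_y = 2*2*2.5713 = 10.2853
  x_3 = 0.0587 - 0.05*0.9389 = 0.0117
  y_3 = 2.5713 - 0.05*10.2853 = 2.0571
Step 4: grad_x = 2*8*0.0117 = 0.1878, grad_y = 2*2*2.0571 = 8.2282
  x_4 = 0.0117 - 0.05*0.1878 = 0.0023
  y_4 = 2.0571 - 0.05*8.2282 = 1.6456
Step 5: grad_x = 2*8*0.0023 = 0.0376, grad_y = 2*2*1.6456 = 6.5826
  x_5 = 0.0023 - 0.05*0.0376 = 0.0005
  y_5 = 1.6456 - 0.05*6.5826 = 1.3165
f(0.0005, 1.3165) = 8*0.0005^2 + 2*1.3165^2 = 3.4665


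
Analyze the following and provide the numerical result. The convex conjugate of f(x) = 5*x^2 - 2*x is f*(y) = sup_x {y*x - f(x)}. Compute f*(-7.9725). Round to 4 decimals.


f*(y) = sup_x {y*x - a*x^2 - b*x} = sup_x {(y-b)*x - a*x^2}
FOC: (y - b) - 2a*x = 0 => x* = (y - b)/(2a)
x* = (-7.9725 + 2)/(2*5) = -0.5973
f*(-7.9725) = (y-b)^2/(4a) = (-7.9725 + 2)^2/(4*5)
= 35.6708/20 = 1.7835


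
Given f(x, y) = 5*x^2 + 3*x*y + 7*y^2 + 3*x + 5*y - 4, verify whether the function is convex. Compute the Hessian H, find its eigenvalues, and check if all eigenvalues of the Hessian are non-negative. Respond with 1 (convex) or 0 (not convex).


The Hessian of f(x,y) = 5*x^2 + 3*x*y + 7*y^2 + 3*x + 5*y - 4 is:
H = [[10, 3], [3, 14]]
Trace = 10 + 14 = 24
Determinant = 10*14 - (3)^2 = 131
Discriminant = (24)^2 - 4*131 = 52.0
Eigenvalues: lambda_1 = 8.3944, lambda_2 = 15.6056
The function is convex.

1


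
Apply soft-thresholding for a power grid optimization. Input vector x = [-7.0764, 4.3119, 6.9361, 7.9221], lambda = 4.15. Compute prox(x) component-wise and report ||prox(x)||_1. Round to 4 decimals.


Soft-thresholding with lambda = 4.15:
prox(-7.0764) = sign(-7.0764)*max(|-7.0764| - 4.15, 0) = -2.9264
prox(4.3119) = sign(4.3119)*max(|4.3119| - 4.15, 0) = 0.1619
prox(6.9361) = sign(6.9361)*max(|6.9361| - 4.15, 0) = 2.7861
prox(7.9221) = sign(7.9221)*max(|7.9221| - 4.15, 0) = 3.7721
prox(x) = [-2.9264, 0.1619, 2.7861, 3.7721]
||prox(x)||_1 = 2.9264 + 0.1619 + 2.7861 + 3.7721 = 9.6465


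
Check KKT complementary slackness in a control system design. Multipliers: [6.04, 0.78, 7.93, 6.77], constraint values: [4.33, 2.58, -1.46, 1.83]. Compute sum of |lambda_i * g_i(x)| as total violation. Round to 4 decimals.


KKT complementary slackness check:
lambda_1 * g_1 = 6.04 * 4.33 = 26.1532
lambda_2 * g_2 = 0.78 * 2.58 = 2.0124
lambda_3 * g_3 = 7.93 * -1.46 = -11.5778
lambda_4 * g_4 = 6.77 * 1.83 = 12.3891
Total violation = 26.1532 + 2.0124 + 11.5778 + 12.3891 = 52.1325


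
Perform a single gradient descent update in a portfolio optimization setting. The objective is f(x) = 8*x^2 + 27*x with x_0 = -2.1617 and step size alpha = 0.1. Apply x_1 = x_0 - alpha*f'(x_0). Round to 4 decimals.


We compute the gradient at x_0 and apply the update.
f'(x) = 16*x + 27
f'(-2.1617) = 16*-2.1617 + 27 = -7.5872
x_1 = -2.1617 - 0.1*-7.5872 = -1.403


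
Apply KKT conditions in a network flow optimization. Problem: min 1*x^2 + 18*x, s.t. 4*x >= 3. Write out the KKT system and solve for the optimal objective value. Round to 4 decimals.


Step 1: Try lambda = 0 (constraint inactive).
x_unc = -18/(2*1) = -9.0
Check: 4*-9.0 = -36.0 < 3 -- violated!
Step 2: Constraint must be active: 4*x = 3
x* = 3/4 = 0.75
lambda = (2*1*0.75 + 18)/4 = 4.875
Step 3: Compute optimal value.
f(x*) = 1*0.75^2 + 18*0.75 = 14.0625


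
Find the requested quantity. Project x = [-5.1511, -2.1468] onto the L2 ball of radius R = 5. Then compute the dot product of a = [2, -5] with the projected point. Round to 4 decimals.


Step 1: Compute ||x|| (intermediates to 6 decimals).
||x|| = sqrt((-5.1511)^2 + (-2.1468)^2) = 5.580554
Step 2: Project.
Since ||x|| > R, scale = R/||x|| = 5/5.580554 = 0.895968, proj(x) = scale * x
proj(x) = [-4.615221, -1.923464]
Step 3: Dot product.
a^T * proj(x) = 2*(-4.615221) - 5*(-1.923464) = 0.3869


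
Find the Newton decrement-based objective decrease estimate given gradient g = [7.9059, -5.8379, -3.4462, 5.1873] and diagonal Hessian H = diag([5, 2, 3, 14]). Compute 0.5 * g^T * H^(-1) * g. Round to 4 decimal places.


Step 1: H is diagonal, so H^(-1) * g = [1.5812, -2.919, -1.1487, 0.3705].
Step 2: g^T H^(-1) g = sum_i g_i^2 / H_ii
  = (7.9059)^2/5 + (-5.8379)^2/2 + (-3.4462)^2/3 + (5.1873)^2/14
  = 12.5007 + 17.0405 + 3.9588 + 1.922 = 35.422
Step 3: Objective decrease = 0.5 * g^T H^(-1) g = 17.711
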